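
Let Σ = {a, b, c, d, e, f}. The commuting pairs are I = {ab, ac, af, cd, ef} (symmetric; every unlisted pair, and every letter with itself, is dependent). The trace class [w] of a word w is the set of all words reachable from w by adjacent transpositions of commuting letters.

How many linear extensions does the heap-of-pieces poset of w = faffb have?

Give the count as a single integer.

piece 0:f — minimal
piece 1:a — minimal
piece 2:f rests on {0:f}
piece 3:f rests on {2:f}
piece 4:b rests on {3:f}
minimal pieces: {0:f, 1:a}
ways to finish when only these pieces remain (= sum over removing one remaining piece with nothing left below it):
  1 left: {1}→1  {4}→1
  2 left: {1,4}→2  {3,4}→1
  3 left: {1,3,4}→3  {2,3,4}→1
  placing 0:f first → 4 extensions
  placing 1:a first → 1 extensions
total linear extensions = 5

5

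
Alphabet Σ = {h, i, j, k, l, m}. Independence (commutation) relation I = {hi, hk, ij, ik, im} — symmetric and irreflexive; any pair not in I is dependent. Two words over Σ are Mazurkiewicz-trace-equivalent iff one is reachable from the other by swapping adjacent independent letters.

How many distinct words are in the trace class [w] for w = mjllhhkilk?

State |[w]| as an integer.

0(m) covers ∅
1(j) covers 0:m
2(l) covers 1:j
3(l) covers 2:l
4(h) covers 3:l
5(h) covers 4:h
6(k) covers 3:l
7(i) covers 3:l
8(l) covers 5:h, 6:k, 7:i
9(k) covers 8:l
floor of heap: 0:m
completions by unplaced set U, small U first (add the entries for U minus each lowest piece of U):
  |U|=1: {9}:1
  |U|=2: {8,9}:1
  |U|=3: {5,8,9}:1  {6,8,9}:1  {7,8,9}:1
  |U|=4: {4,5,8,9}:1  {5,6,8,9}:2  {5,7,8,9}:2  {6,7,8,9}:2
  |U|=5: {4,5,6,8,9}:3  {4,5,7,8,9}:3  {5,6,7,8,9}:6
  |U|=6: {4,5,6,7,8,9}:12
  |U|=7: {3,4,5,6,7,8,9}:12
  |U|=8: {2,3,4,5,6,7,8,9}:12
  start at 0(m): 12

12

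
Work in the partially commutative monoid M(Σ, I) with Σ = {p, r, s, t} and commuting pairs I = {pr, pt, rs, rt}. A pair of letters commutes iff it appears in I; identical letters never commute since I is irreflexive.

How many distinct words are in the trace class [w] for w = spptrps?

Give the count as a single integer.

28

piece 0:s — minimal
piece 1:p rests on {0:s}
piece 2:p rests on {1:p}
piece 3:t rests on {0:s}
piece 4:r — minimal
piece 5:p rests on {2:p}
piece 6:s rests on {3:t, 5:p}
minimal pieces: {0:s, 4:r}
ways to finish when only these pieces remain (= sum over removing one remaining piece with nothing left below it):
  1 left: {4}→1  {6}→1
  2 left: {3,6}→1  {4,6}→2  {5,6}→1
  3 left: {2,5,6}→1  {3,4,6}→3  {3,5,6}→2  {4,5,6}→3
  4 left: {1,2,5,6}→1  {2,3,5,6}→3  {2,4,5,6}→4  {3,4,5,6}→8
  5 left: {1,2,3,5,6}→4  {1,2,4,5,6}→5  {2,3,4,5,6}→15
  placing 0:s first → 24 extensions
  placing 4:r first → 4 extensions
total linear extensions = 28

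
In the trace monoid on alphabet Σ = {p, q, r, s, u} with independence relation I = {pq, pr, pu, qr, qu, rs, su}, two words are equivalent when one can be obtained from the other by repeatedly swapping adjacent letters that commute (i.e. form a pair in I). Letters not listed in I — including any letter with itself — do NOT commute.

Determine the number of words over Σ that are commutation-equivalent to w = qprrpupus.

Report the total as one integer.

504

drop 0:q onto floor
drop 1:p onto floor
drop 2:r onto floor
drop 3:r onto {2:r}
drop 4:p onto {1:p}
drop 5:u onto {3:r}
drop 6:p onto {4:p}
drop 7:u onto {5:u}
drop 8:s onto {0:q, 6:p}
ground layer = {0:q, 1:p, 2:r}
drop-orders for the pieces not yet dropped (sum over which currently-grounded one goes next):
  1 to go: {7} 1  {8} 1
  2 to go: {0,8} 1  {5,7} 1  {6,8} 1  {7,8} 2
  3 to go: {0,6,8} 2  {0,7,8} 3  {3,5,7} 1  {4,6,8} 1  {5,7,8} 3  {6,7,8} 3
  4 to go: {0,4,6,8} 3  {0,5,7,8} 6  {0,6,7,8} 8  {1,4,6,8} 1  {2,3,5,7} 1  {3,5,7,8} 4  {4,6,7,8} 4  {5,6,7,8} 6
  5 to go: {0,1,4,6,8} 4  {0,3,5,7,8} 10  {0,4,6,7,8} 15  {0,5,6,7,8} 20  {1,4,6,7,8} 5  {2,3,5,7,8} 5  {3,5,6,7,8} 10  {4,5,6,7,8} 10
  6 to go: {0,1,4,6,7,8} 24  {0,2,3,5,7,8} 15  {0,3,5,6,7,8} 40  {0,4,5,6,7,8} 45  {1,4,5,6,7,8} 15  {2,3,5,6,7,8} 15  {3,4,5,6,7,8} 20
  7 to go: {0,1,4,5,6,7,8} 84  {0,2,3,5,6,7,8} 70  {0,3,4,5,6,7,8} 105  {1,3,4,5,6,7,8} 35  {2,3,4,5,6,7,8} 35
  if 0:q drops first: 70 orders
  if 1:p drops first: 210 orders
  if 2:r drops first: 224 orders
heap linearizations: 504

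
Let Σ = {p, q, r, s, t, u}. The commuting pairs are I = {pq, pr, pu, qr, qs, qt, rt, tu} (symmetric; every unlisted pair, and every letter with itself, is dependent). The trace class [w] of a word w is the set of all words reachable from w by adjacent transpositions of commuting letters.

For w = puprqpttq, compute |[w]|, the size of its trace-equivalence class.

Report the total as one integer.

378

piece 0:p — minimal
piece 1:u — minimal
piece 2:p rests on {0:p}
piece 3:r rests on {1:u}
piece 4:q rests on {1:u}
piece 5:p rests on {2:p}
piece 6:t rests on {5:p}
piece 7:t rests on {6:t}
piece 8:q rests on {4:q}
minimal pieces: {0:p, 1:u}
ways to finish when only these pieces remain (= sum over removing one remaining piece with nothing left below it):
  1 left: {3}→1  {7}→1  {8}→1
  2 left: {3,7}→2  {3,8}→2  {4,8}→1  {6,7}→1  {7,8}→2
  3 left: {3,4,8}→3  {3,6,7}→3  {3,7,8}→6  {4,7,8}→3  {5,6,7}→1  {6,7,8}→3
  4 left: {1,3,4,8}→3  {2,5,6,7}→1  {3,4,7,8}→12  {3,5,6,7}→4  {3,6,7,8}→12  {4,6,7,8}→6  {5,6,7,8}→4
  5 left: {0,2,5,6,7}→1  {1,3,4,7,8}→15  {2,3,5,6,7}→5  {2,5,6,7,8}→5  {3,4,6,7,8}→30  {3,5,6,7,8}→20  {4,5,6,7,8}→10
  6 left: {0,2,3,5,6,7}→6  {0,2,5,6,7,8}→6  {1,3,4,6,7,8}→45  {2,3,5,6,7,8}→30  {2,4,5,6,7,8}→15  {3,4,5,6,7,8}→60
  7 left: {0,2,3,5,6,7,8}→42  {0,2,4,5,6,7,8}→21  {1,3,4,5,6,7,8}→105  {2,3,4,5,6,7,8}→105
  placing 0:p first → 210 extensions
  placing 1:u first → 168 extensions
total linear extensions = 378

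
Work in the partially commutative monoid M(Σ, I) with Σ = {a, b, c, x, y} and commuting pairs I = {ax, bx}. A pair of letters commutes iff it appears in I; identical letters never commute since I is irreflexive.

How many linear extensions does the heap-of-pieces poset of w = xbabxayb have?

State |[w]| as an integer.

15

drop 0:x onto floor
drop 1:b onto floor
drop 2:a onto {1:b}
drop 3:b onto {2:a}
drop 4:x onto {0:x}
drop 5:a onto {3:b}
drop 6:y onto {4:x, 5:a}
drop 7:b onto {6:y}
ground layer = {0:x, 1:b}
drop-orders for the pieces not yet dropped (sum over which currently-grounded one goes next):
  1 to go: {7} 1
  2 to go: {6,7} 1
  3 to go: {4,6,7} 1  {5,6,7} 1
  4 to go: {0,4,6,7} 1  {3,5,6,7} 1  {4,5,6,7} 2
  5 to go: {0,4,5,6,7} 3  {2,3,5,6,7} 1  {3,4,5,6,7} 3
  6 to go: {0,3,4,5,6,7} 6  {1,2,3,5,6,7} 1  {2,3,4,5,6,7} 4
  if 0:x drops first: 5 orders
  if 1:b drops first: 10 orders
heap linearizations: 15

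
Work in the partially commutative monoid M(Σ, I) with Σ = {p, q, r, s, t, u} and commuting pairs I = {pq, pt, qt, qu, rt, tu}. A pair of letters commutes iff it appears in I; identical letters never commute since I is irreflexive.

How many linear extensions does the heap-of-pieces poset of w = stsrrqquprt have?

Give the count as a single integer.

48

piece 0:s — minimal
piece 1:t rests on {0:s}
piece 2:s rests on {1:t}
piece 3:r rests on {2:s}
piece 4:r rests on {3:r}
piece 5:q rests on {4:r}
piece 6:q rests on {5:q}
piece 7:u rests on {4:r}
piece 8:p rests on {7:u}
piece 9:r rests on {6:q, 8:p}
piece 10:t rests on {2:s}
minimal pieces: {0:s}
ways to finish when only these pieces remain (= sum over removing one remaining piece with nothing left below it):
  1 left: {9}→1  {10}→1
  2 left: {6,9}→1  {8,9}→1  {9,10}→2
  3 left: {5,6,9}→1  {6,8,9}→2  {6,9,10}→3  {7,8,9}→1  {8,9,10}→3
  4 left: {5,6,8,9}→3  {5,6,9,10}→4  {6,7,8,9}→3  {6,8,9,10}→8  {7,8,9,10}→4
  5 left: {5,6,7,8,9}→6  {5,6,8,9,10}→15  {6,7,8,9,10}→15
  6 left: {4,5,6,7,8,9}→6  {5,6,7,8,9,10}→36
  7 left: {3,4,5,6,7,8,9}→6  {4,5,6,7,8,9,10}→42
  8 left: {3,4,5,6,7,8,9,10}→48
  9 left: {2,3,4,5,6,7,8,9,10}→48
  placing 0:s first → 48 extensions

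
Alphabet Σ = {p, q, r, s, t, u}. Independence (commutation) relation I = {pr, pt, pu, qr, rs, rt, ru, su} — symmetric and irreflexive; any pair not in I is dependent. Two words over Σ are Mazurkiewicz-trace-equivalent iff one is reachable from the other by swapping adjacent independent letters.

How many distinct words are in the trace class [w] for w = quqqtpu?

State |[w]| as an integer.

3

drop 0:q onto floor
drop 1:u onto {0:q}
drop 2:q onto {1:u}
drop 3:q onto {2:q}
drop 4:t onto {3:q}
drop 5:p onto {3:q}
drop 6:u onto {4:t}
ground layer = {0:q}
drop-orders for the pieces not yet dropped (sum over which currently-grounded one goes next):
  1 to go: {5} 1  {6} 1
  2 to go: {4,6} 1  {5,6} 2
  3 to go: {4,5,6} 3
  4 to go: {3,4,5,6} 3
  5 to go: {2,3,4,5,6} 3
  if 0:q drops first: 3 orders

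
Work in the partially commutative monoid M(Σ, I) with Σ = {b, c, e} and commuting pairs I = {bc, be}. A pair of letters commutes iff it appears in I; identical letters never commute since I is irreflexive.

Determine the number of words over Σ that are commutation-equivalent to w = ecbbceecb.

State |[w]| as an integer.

84

0(e) covers ∅
1(c) covers 0:e
2(b) covers ∅
3(b) covers 2:b
4(c) covers 1:c
5(e) covers 4:c
6(e) covers 5:e
7(c) covers 6:e
8(b) covers 3:b
floor of heap: 0:e, 2:b
completions by unplaced set U, small U first (add the entries for U minus each lowest piece of U):
  |U|=1: {7}:1  {8}:1
  |U|=2: {3,8}:1  {6,7}:1  {7,8}:2
  |U|=3: {2,3,8}:1  {3,7,8}:3  {5,6,7}:1  {6,7,8}:3
  |U|=4: {2,3,7,8}:4  {3,6,7,8}:6  {4,5,6,7}:1  {5,6,7,8}:4
  |U|=5: {1,4,5,6,7}:1  {2,3,6,7,8}:10  {3,5,6,7,8}:10  {4,5,6,7,8}:5
  |U|=6: {0,1,4,5,6,7}:1  {1,4,5,6,7,8}:6  {2,3,5,6,7,8}:20  {3,4,5,6,7,8}:15
  |U|=7: {0,1,4,5,6,7,8}:7  {1,3,4,5,6,7,8}:21  {2,3,4,5,6,7,8}:35
  start at 0(e): 56
  start at 2(b): 28
sum over floor = 84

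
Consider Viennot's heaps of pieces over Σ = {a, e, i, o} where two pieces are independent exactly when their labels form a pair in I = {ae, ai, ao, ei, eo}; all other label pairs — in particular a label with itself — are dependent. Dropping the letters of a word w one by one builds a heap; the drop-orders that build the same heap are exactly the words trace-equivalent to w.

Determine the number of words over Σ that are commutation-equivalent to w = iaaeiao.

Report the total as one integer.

140

0(i) covers ∅
1(a) covers ∅
2(a) covers 1:a
3(e) covers ∅
4(i) covers 0:i
5(a) covers 2:a
6(o) covers 4:i
floor of heap: 0:i, 1:a, 3:e
completions by unplaced set U, small U first (add the entries for U minus each lowest piece of U):
  |U|=1: {3}:1  {5}:1  {6}:1
  |U|=2: {2,5}:1  {3,5}:2  {3,6}:2  {4,6}:1  {5,6}:2
  |U|=3: {0,4,6}:1  {1,2,5}:1  {2,3,5}:3  {2,5,6}:3  {3,4,6}:3  {3,5,6}:6  {4,5,6}:3
  |U|=4: {0,3,4,6}:4  {0,4,5,6}:4  {1,2,3,5}:4  {1,2,5,6}:4  {2,3,5,6}:12  {2,4,5,6}:6  {3,4,5,6}:12
  |U|=5: {0,2,4,5,6}:10  {0,3,4,5,6}:20  {1,2,3,5,6}:20  {1,2,4,5,6}:10  {2,3,4,5,6}:30
  start at 0(i): 60
  start at 1(a): 60
  start at 3(e): 20
sum over floor = 140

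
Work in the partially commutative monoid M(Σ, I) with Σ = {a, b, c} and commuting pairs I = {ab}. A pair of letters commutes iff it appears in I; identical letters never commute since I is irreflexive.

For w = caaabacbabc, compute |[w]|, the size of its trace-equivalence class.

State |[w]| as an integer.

piece 0:c — minimal
piece 1:a rests on {0:c}
piece 2:a rests on {1:a}
piece 3:a rests on {2:a}
piece 4:b rests on {0:c}
piece 5:a rests on {3:a}
piece 6:c rests on {4:b, 5:a}
piece 7:b rests on {6:c}
piece 8:a rests on {6:c}
piece 9:b rests on {7:b}
piece 10:c rests on {8:a, 9:b}
minimal pieces: {0:c}
ways to finish when only these pieces remain (= sum over removing one remaining piece with nothing left below it):
  1 left: {10}→1
  2 left: {8,10}→1  {9,10}→1
  3 left: {7,9,10}→1  {8,9,10}→2
  4 left: {7,8,9,10}→3
  5 left: {6,7,8,9,10}→3
  6 left: {4,6,7,8,9,10}→3  {5,6,7,8,9,10}→3
  7 left: {3,5,6,7,8,9,10}→3  {4,5,6,7,8,9,10}→6
  8 left: {2,3,5,6,7,8,9,10}→3  {3,4,5,6,7,8,9,10}→9
  9 left: {1,2,3,5,6,7,8,9,10}→3  {2,3,4,5,6,7,8,9,10}→12
  placing 0:c first → 15 extensions

15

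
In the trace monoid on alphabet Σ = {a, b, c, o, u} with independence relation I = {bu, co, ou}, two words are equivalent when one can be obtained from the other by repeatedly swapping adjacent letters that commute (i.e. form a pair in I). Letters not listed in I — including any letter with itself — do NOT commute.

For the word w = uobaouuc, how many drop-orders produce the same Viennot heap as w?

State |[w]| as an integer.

drop 0:u onto floor
drop 1:o onto floor
drop 2:b onto {1:o}
drop 3:a onto {0:u, 2:b}
drop 4:o onto {3:a}
drop 5:u onto {3:a}
drop 6:u onto {5:u}
drop 7:c onto {6:u}
ground layer = {0:u, 1:o}
drop-orders for the pieces not yet dropped (sum over which currently-grounded one goes next):
  1 to go: {4} 1  {7} 1
  2 to go: {4,7} 2  {6,7} 1
  3 to go: {4,6,7} 3  {5,6,7} 1
  4 to go: {4,5,6,7} 4
  5 to go: {3,4,5,6,7} 4
  6 to go: {0,3,4,5,6,7} 4  {2,3,4,5,6,7} 4
  if 0:u drops first: 4 orders
  if 1:o drops first: 8 orders
heap linearizations: 12

12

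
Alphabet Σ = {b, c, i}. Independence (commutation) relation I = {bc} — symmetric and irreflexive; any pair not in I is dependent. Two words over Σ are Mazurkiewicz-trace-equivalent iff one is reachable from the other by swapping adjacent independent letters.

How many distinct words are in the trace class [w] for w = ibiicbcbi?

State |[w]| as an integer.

6

drop 0:i onto floor
drop 1:b onto {0:i}
drop 2:i onto {1:b}
drop 3:i onto {2:i}
drop 4:c onto {3:i}
drop 5:b onto {3:i}
drop 6:c onto {4:c}
drop 7:b onto {5:b}
drop 8:i onto {6:c, 7:b}
ground layer = {0:i}
drop-orders for the pieces not yet dropped (sum over which currently-grounded one goes next):
  1 to go: {8} 1
  2 to go: {6,8} 1  {7,8} 1
  3 to go: {4,6,8} 1  {5,7,8} 1  {6,7,8} 2
  4 to go: {4,6,7,8} 3  {5,6,7,8} 3
  5 to go: {4,5,6,7,8} 6
  6 to go: {3,4,5,6,7,8} 6
  7 to go: {2,3,4,5,6,7,8} 6
  if 0:i drops first: 6 orders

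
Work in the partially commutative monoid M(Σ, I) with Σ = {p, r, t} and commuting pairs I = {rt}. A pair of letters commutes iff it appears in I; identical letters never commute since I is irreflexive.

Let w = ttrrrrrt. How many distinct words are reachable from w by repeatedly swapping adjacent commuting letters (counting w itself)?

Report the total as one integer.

piece 0:t — minimal
piece 1:t rests on {0:t}
piece 2:r — minimal
piece 3:r rests on {2:r}
piece 4:r rests on {3:r}
piece 5:r rests on {4:r}
piece 6:r rests on {5:r}
piece 7:t rests on {1:t}
minimal pieces: {0:t, 2:r}
ways to finish when only these pieces remain (= sum over removing one remaining piece with nothing left below it):
  1 left: {6}→1  {7}→1
  2 left: {1,7}→1  {5,6}→1  {6,7}→2
  3 left: {0,1,7}→1  {1,6,7}→3  {4,5,6}→1  {5,6,7}→3
  4 left: {0,1,6,7}→4  {1,5,6,7}→6  {3,4,5,6}→1  {4,5,6,7}→4
  5 left: {0,1,5,6,7}→10  {1,4,5,6,7}→10  {2,3,4,5,6}→1  {3,4,5,6,7}→5
  6 left: {0,1,4,5,6,7}→20  {1,3,4,5,6,7}→15  {2,3,4,5,6,7}→6
  placing 0:t first → 21 extensions
  placing 2:r first → 35 extensions
total linear extensions = 56

56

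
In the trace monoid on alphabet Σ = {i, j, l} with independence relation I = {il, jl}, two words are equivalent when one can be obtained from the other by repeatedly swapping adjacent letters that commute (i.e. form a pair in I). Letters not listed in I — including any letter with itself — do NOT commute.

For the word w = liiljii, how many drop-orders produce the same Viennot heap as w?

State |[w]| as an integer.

piece 0:l — minimal
piece 1:i — minimal
piece 2:i rests on {1:i}
piece 3:l rests on {0:l}
piece 4:j rests on {2:i}
piece 5:i rests on {4:j}
piece 6:i rests on {5:i}
minimal pieces: {0:l, 1:i}
ways to finish when only these pieces remain (= sum over removing one remaining piece with nothing left below it):
  1 left: {3}→1  {6}→1
  2 left: {0,3}→1  {3,6}→2  {5,6}→1
  3 left: {0,3,6}→3  {3,5,6}→3  {4,5,6}→1
  4 left: {0,3,5,6}→6  {2,4,5,6}→1  {3,4,5,6}→4
  5 left: {0,3,4,5,6}→10  {1,2,4,5,6}→1  {2,3,4,5,6}→5
  placing 0:l first → 6 extensions
  placing 1:i first → 15 extensions
total linear extensions = 21

21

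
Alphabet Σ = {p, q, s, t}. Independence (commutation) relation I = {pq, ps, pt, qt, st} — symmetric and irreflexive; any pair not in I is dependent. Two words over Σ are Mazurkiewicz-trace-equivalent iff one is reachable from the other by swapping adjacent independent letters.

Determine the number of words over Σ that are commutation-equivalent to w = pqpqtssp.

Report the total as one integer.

drop 0:p onto floor
drop 1:q onto floor
drop 2:p onto {0:p}
drop 3:q onto {1:q}
drop 4:t onto floor
drop 5:s onto {3:q}
drop 6:s onto {5:s}
drop 7:p onto {2:p}
ground layer = {0:p, 1:q, 4:t}
drop-orders for the pieces not yet dropped (sum over which currently-grounded one goes next):
  1 to go: {4} 1  {6} 1  {7} 1
  2 to go: {2,7} 1  {4,6} 2  {4,7} 2  {5,6} 1  {6,7} 2
  3 to go: {0,2,7} 1  {2,4,7} 3  {2,6,7} 3  {3,5,6} 1  {4,5,6} 3  {4,6,7} 6  {5,6,7} 3
  4 to go: {0,2,4,7} 4  {0,2,6,7} 4  {1,3,5,6} 1  {2,4,6,7} 12  {2,5,6,7} 6  {3,4,5,6} 4  {3,5,6,7} 4  {4,5,6,7} 12
  5 to go: {0,2,4,6,7} 20  {0,2,5,6,7} 10  {1,3,4,5,6} 5  {1,3,5,6,7} 5  {2,3,5,6,7} 10  {2,4,5,6,7} 30  {3,4,5,6,7} 20
  6 to go: {0,2,3,5,6,7} 20  {0,2,4,5,6,7} 60  {1,2,3,5,6,7} 15  {1,3,4,5,6,7} 30  {2,3,4,5,6,7} 60
  if 0:p drops first: 105 orders
  if 1:q drops first: 140 orders
  if 4:t drops first: 35 orders
heap linearizations: 280

280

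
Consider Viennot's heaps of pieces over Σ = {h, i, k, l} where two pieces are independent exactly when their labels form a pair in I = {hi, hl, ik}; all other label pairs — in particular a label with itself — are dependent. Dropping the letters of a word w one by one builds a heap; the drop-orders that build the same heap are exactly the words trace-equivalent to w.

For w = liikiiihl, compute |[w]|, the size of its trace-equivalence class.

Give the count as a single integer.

27

0(l) covers ∅
1(i) covers 0:l
2(i) covers 1:i
3(k) covers 0:l
4(i) covers 2:i
5(i) covers 4:i
6(i) covers 5:i
7(h) covers 3:k
8(l) covers 3:k, 6:i
floor of heap: 0:l
completions by unplaced set U, small U first (add the entries for U minus each lowest piece of U):
  |U|=1: {7}:1  {8}:1
  |U|=2: {6,8}:1  {7,8}:2
  |U|=3: {3,7,8}:2  {5,6,8}:1  {6,7,8}:3
  |U|=4: {3,6,7,8}:5  {4,5,6,8}:1  {5,6,7,8}:4
  |U|=5: {2,4,5,6,8}:1  {3,5,6,7,8}:9  {4,5,6,7,8}:5
  |U|=6: {1,2,4,5,6,8}:1  {2,4,5,6,7,8}:6  {3,4,5,6,7,8}:14
  |U|=7: {1,2,4,5,6,7,8}:7  {2,3,4,5,6,7,8}:20
  start at 0(l): 27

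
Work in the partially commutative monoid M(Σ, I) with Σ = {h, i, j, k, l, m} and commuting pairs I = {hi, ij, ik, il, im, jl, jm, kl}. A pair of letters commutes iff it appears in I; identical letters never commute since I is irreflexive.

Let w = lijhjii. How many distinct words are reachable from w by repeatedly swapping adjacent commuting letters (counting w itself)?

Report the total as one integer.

70

0(l) covers ∅
1(i) covers ∅
2(j) covers ∅
3(h) covers 0:l, 2:j
4(j) covers 3:h
5(i) covers 1:i
6(i) covers 5:i
floor of heap: 0:l, 1:i, 2:j
completions by unplaced set U, small U first (add the entries for U minus each lowest piece of U):
  |U|=1: {4}:1  {6}:1
  |U|=2: {3,4}:1  {4,6}:2  {5,6}:1
  |U|=3: {0,3,4}:1  {1,5,6}:1  {2,3,4}:1  {3,4,6}:3  {4,5,6}:3
  |U|=4: {0,2,3,4}:2  {0,3,4,6}:4  {1,4,5,6}:4  {2,3,4,6}:4  {3,4,5,6}:6
  |U|=5: {0,2,3,4,6}:10  {0,3,4,5,6}:10  {1,3,4,5,6}:10  {2,3,4,5,6}:10
  start at 0(l): 20
  start at 1(i): 30
  start at 2(j): 20
sum over floor = 70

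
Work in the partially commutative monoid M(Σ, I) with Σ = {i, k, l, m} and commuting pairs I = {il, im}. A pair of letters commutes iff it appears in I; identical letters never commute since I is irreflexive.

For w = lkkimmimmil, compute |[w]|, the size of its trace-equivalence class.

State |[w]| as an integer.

56

0(l) covers ∅
1(k) covers 0:l
2(k) covers 1:k
3(i) covers 2:k
4(m) covers 2:k
5(m) covers 4:m
6(i) covers 3:i
7(m) covers 5:m
8(m) covers 7:m
9(i) covers 6:i
10(l) covers 8:m
floor of heap: 0:l
completions by unplaced set U, small U first (add the entries for U minus each lowest piece of U):
  |U|=1: {9}:1  {10}:1
  |U|=2: {6,9}:1  {8,10}:1  {9,10}:2
  |U|=3: {3,6,9}:1  {6,9,10}:3  {7,8,10}:1  {8,9,10}:3
  |U|=4: {3,6,9,10}:4  {5,7,8,10}:1  {6,8,9,10}:6  {7,8,9,10}:4
  |U|=5: {3,6,8,9,10}:10  {4,5,7,8,10}:1  {5,7,8,9,10}:5  {6,7,8,9,10}:10
  |U|=6: {3,6,7,8,9,10}:20  {4,5,7,8,9,10}:6  {5,6,7,8,9,10}:15
  |U|=7: {3,5,6,7,8,9,10}:35  {4,5,6,7,8,9,10}:21
  |U|=8: {3,4,5,6,7,8,9,10}:56
  |U|=9: {2,3,4,5,6,7,8,9,10}:56
  start at 0(l): 56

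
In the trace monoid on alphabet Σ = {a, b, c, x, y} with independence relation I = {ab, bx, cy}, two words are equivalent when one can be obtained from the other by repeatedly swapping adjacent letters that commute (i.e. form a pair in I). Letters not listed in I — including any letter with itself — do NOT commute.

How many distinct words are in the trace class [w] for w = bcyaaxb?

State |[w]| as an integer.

piece 0:b — minimal
piece 1:c rests on {0:b}
piece 2:y rests on {0:b}
piece 3:a rests on {1:c, 2:y}
piece 4:a rests on {3:a}
piece 5:x rests on {4:a}
piece 6:b rests on {1:c, 2:y}
minimal pieces: {0:b}
ways to finish when only these pieces remain (= sum over removing one remaining piece with nothing left below it):
  1 left: {5}→1  {6}→1
  2 left: {4,5}→1  {5,6}→2
  3 left: {3,4,5}→1  {4,5,6}→3
  4 left: {3,4,5,6}→4
  5 left: {1,3,4,5,6}→4  {2,3,4,5,6}→4
  placing 0:b first → 8 extensions

8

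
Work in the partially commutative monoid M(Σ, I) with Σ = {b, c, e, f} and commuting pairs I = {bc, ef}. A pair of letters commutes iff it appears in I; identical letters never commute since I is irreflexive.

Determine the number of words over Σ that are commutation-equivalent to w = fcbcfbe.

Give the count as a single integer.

3

#0=f has no predecessor
#1=c depends on [0:f]
#2=b depends on [0:f]
#3=c depends on [1:c]
#4=f depends on [2:b, 3:c]
#5=b depends on [4:f]
#6=e depends on [5:b]
sources: [0:f]
N(rest) = Σ N(rest − s) over sources s of rest; N(one piece) = 1:
  size 1 → [6]=1
  size 2 → [5,6]=1
  size 3 → [4,5,6]=1
  size 4 → [2,4,5,6]=1  [3,4,5,6]=1
  size 5 → [1,3,4,5,6]=1  [2,3,4,5,6]=2
  first=0(f) contributes 3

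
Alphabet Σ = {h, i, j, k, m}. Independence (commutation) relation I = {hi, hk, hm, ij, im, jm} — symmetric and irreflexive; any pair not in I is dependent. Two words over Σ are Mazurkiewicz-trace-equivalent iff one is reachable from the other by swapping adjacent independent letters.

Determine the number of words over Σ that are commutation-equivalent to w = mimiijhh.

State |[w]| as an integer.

0(m) covers ∅
1(i) covers ∅
2(m) covers 0:m
3(i) covers 1:i
4(i) covers 3:i
5(j) covers ∅
6(h) covers 5:j
7(h) covers 6:h
floor of heap: 0:m, 1:i, 5:j
completions by unplaced set U, small U first (add the entries for U minus each lowest piece of U):
  |U|=1: {2}:1  {4}:1  {7}:1
  |U|=2: {0,2}:1  {2,4}:2  {2,7}:2  {3,4}:1  {4,7}:2  {6,7}:1
  |U|=3: {0,2,4}:3  {0,2,7}:3  {1,3,4}:1  {2,3,4}:3  {2,4,7}:6  {2,6,7}:3  {3,4,7}:3  {4,6,7}:3  {5,6,7}:1
  |U|=4: {0,2,3,4}:6  {0,2,4,7}:12  {0,2,6,7}:6  {1,2,3,4}:4  {1,3,4,7}:4  {2,3,4,7}:12  {2,4,6,7}:12  {2,5,6,7}:4  {3,4,6,7}:6  {4,5,6,7}:4
  |U|=5: {0,1,2,3,4}:10  {0,2,3,4,7}:30  {0,2,4,6,7}:30  {0,2,5,6,7}:10  {1,2,3,4,7}:20  {1,3,4,6,7}:10  {2,3,4,6,7}:30  {2,4,5,6,7}:20  {3,4,5,6,7}:10
  |U|=6: {0,1,2,3,4,7}:60  {0,2,3,4,6,7}:90  {0,2,4,5,6,7}:60  {1,2,3,4,6,7}:60  {1,3,4,5,6,7}:20  {2,3,4,5,6,7}:60
  start at 0(m): 140
  start at 1(i): 210
  start at 5(j): 210
sum over floor = 560

560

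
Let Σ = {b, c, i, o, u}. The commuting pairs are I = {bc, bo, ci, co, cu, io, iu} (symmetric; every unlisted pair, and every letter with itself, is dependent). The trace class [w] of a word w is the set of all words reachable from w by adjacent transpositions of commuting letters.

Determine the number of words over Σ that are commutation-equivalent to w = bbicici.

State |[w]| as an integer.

21

drop 0:b onto floor
drop 1:b onto {0:b}
drop 2:i onto {1:b}
drop 3:c onto floor
drop 4:i onto {2:i}
drop 5:c onto {3:c}
drop 6:i onto {4:i}
ground layer = {0:b, 3:c}
drop-orders for the pieces not yet dropped (sum over which currently-grounded one goes next):
  1 to go: {5} 1  {6} 1
  2 to go: {3,5} 1  {4,6} 1  {5,6} 2
  3 to go: {2,4,6} 1  {3,5,6} 3  {4,5,6} 3
  4 to go: {1,2,4,6} 1  {2,4,5,6} 4  {3,4,5,6} 6
  5 to go: {0,1,2,4,6} 1  {1,2,4,5,6} 5  {2,3,4,5,6} 10
  if 0:b drops first: 15 orders
  if 3:c drops first: 6 orders
heap linearizations: 21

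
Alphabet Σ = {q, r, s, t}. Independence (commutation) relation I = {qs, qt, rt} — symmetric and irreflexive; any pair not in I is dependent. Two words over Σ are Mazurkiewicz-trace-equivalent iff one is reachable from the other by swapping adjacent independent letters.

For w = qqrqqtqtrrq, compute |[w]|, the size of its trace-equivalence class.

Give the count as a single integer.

piece 0:q — minimal
piece 1:q rests on {0:q}
piece 2:r rests on {1:q}
piece 3:q rests on {2:r}
piece 4:q rests on {3:q}
piece 5:t — minimal
piece 6:q rests on {4:q}
piece 7:t rests on {5:t}
piece 8:r rests on {6:q}
piece 9:r rests on {8:r}
piece 10:q rests on {9:r}
minimal pieces: {0:q, 5:t}
ways to finish when only these pieces remain (= sum over removing one remaining piece with nothing left below it):
  1 left: {7}→1  {10}→1
  2 left: {5,7}→1  {7,10}→2  {9,10}→1
  3 left: {5,7,10}→3  {7,9,10}→3  {8,9,10}→1
  4 left: {5,7,9,10}→6  {6,8,9,10}→1  {7,8,9,10}→4
  5 left: {4,6,8,9,10}→1  {5,7,8,9,10}→10  {6,7,8,9,10}→5
  6 left: {3,4,6,8,9,10}→1  {4,6,7,8,9,10}→6  {5,6,7,8,9,10}→15
  7 left: {2,3,4,6,8,9,10}→1  {3,4,6,7,8,9,10}→7  {4,5,6,7,8,9,10}→21
  8 left: {1,2,3,4,6,8,9,10}→1  {2,3,4,6,7,8,9,10}→8  {3,4,5,6,7,8,9,10}→28
  9 left: {0,1,2,3,4,6,8,9,10}→1  {1,2,3,4,6,7,8,9,10}→9  {2,3,4,5,6,7,8,9,10}→36
  placing 0:q first → 45 extensions
  placing 5:t first → 10 extensions
total linear extensions = 55

55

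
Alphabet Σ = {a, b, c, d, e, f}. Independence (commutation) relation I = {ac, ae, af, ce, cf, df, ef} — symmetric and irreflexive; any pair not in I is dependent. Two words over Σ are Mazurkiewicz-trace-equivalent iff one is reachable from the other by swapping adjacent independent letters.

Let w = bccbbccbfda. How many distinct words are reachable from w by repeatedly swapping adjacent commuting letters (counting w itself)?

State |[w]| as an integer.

piece 0:b — minimal
piece 1:c rests on {0:b}
piece 2:c rests on {1:c}
piece 3:b rests on {2:c}
piece 4:b rests on {3:b}
piece 5:c rests on {4:b}
piece 6:c rests on {5:c}
piece 7:b rests on {6:c}
piece 8:f rests on {7:b}
piece 9:d rests on {7:b}
piece 10:a rests on {9:d}
minimal pieces: {0:b}
ways to finish when only these pieces remain (= sum over removing one remaining piece with nothing left below it):
  1 left: {8}→1  {10}→1
  2 left: {8,10}→2  {9,10}→1
  3 left: {8,9,10}→3
  4 left: {7,8,9,10}→3
  5 left: {6,7,8,9,10}→3
  6 left: {5,6,7,8,9,10}→3
  7 left: {4,5,6,7,8,9,10}→3
  8 left: {3,4,5,6,7,8,9,10}→3
  9 left: {2,3,4,5,6,7,8,9,10}→3
  placing 0:b first → 3 extensions

3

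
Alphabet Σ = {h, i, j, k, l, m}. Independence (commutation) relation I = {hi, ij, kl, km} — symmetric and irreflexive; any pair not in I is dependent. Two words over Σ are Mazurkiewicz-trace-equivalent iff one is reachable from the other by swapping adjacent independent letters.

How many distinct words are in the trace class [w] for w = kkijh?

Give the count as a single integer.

3

drop 0:k onto floor
drop 1:k onto {0:k}
drop 2:i onto {1:k}
drop 3:j onto {1:k}
drop 4:h onto {3:j}
ground layer = {0:k}
drop-orders for the pieces not yet dropped (sum over which currently-grounded one goes next):
  1 to go: {2} 1  {4} 1
  2 to go: {2,4} 2  {3,4} 1
  3 to go: {2,3,4} 3
  if 0:k drops first: 3 orders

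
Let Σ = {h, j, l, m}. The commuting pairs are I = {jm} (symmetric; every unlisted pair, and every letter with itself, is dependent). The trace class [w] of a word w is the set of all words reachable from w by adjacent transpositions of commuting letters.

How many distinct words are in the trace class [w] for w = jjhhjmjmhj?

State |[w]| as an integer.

0(j) covers ∅
1(j) covers 0:j
2(h) covers 1:j
3(h) covers 2:h
4(j) covers 3:h
5(m) covers 3:h
6(j) covers 4:j
7(m) covers 5:m
8(h) covers 6:j, 7:m
9(j) covers 8:h
floor of heap: 0:j
completions by unplaced set U, small U first (add the entries for U minus each lowest piece of U):
  |U|=1: {9}:1
  |U|=2: {8,9}:1
  |U|=3: {6,8,9}:1  {7,8,9}:1
  |U|=4: {4,6,8,9}:1  {5,7,8,9}:1  {6,7,8,9}:2
  |U|=5: {4,6,7,8,9}:3  {5,6,7,8,9}:3
  |U|=6: {4,5,6,7,8,9}:6
  |U|=7: {3,4,5,6,7,8,9}:6
  |U|=8: {2,3,4,5,6,7,8,9}:6
  start at 0(j): 6

6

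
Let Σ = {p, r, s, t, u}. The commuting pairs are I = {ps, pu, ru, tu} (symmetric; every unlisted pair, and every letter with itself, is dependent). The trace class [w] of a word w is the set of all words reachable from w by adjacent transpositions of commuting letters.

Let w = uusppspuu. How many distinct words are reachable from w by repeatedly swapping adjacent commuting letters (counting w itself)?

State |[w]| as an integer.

84

#0=u has no predecessor
#1=u depends on [0:u]
#2=s depends on [1:u]
#3=p has no predecessor
#4=p depends on [3:p]
#5=s depends on [2:s]
#6=p depends on [4:p]
#7=u depends on [5:s]
#8=u depends on [7:u]
sources: [0:u, 3:p]
N(rest) = Σ N(rest − s) over sources s of rest; N(one piece) = 1:
  size 1 → [6]=1  [8]=1
  size 2 → [4,6]=1  [6,8]=2  [7,8]=1
  size 3 → [3,4,6]=1  [4,6,8]=3  [5,7,8]=1  [6,7,8]=3
  size 4 → [2,5,7,8]=1  [3,4,6,8]=4  [4,6,7,8]=6  [5,6,7,8]=4
  size 5 → [1,2,5,7,8]=1  [2,5,6,7,8]=5  [3,4,6,7,8]=10  [4,5,6,7,8]=10
  size 6 → [0,1,2,5,7,8]=1  [1,2,5,6,7,8]=6  [2,4,5,6,7,8]=15  [3,4,5,6,7,8]=20
  size 7 → [0,1,2,5,6,7,8]=7  [1,2,4,5,6,7,8]=21  [2,3,4,5,6,7,8]=35
  first=0(u) contributes 56
  first=3(p) contributes 28
|[w]| = 84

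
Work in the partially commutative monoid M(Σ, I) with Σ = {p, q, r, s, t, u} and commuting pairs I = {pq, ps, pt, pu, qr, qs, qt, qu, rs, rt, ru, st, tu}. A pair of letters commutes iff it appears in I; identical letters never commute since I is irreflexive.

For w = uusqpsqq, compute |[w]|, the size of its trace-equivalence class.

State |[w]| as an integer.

piece 0:u — minimal
piece 1:u rests on {0:u}
piece 2:s rests on {1:u}
piece 3:q — minimal
piece 4:p — minimal
piece 5:s rests on {2:s}
piece 6:q rests on {3:q}
piece 7:q rests on {6:q}
minimal pieces: {0:u, 3:q, 4:p}
ways to finish when only these pieces remain (= sum over removing one remaining piece with nothing left below it):
  1 left: {4}→1  {5}→1  {7}→1
  2 left: {2,5}→1  {4,5}→2  {4,7}→2  {5,7}→2  {6,7}→1
  3 left: {1,2,5}→1  {2,4,5}→3  {2,5,7}→3  {3,6,7}→1  {4,5,7}→6  {4,6,7}→3  {5,6,7}→3
  4 left: {0,1,2,5}→1  {1,2,4,5}→4  {1,2,5,7}→4  {2,4,5,7}→12  {2,5,6,7}→6  {3,4,6,7}→4  {3,5,6,7}→4  {4,5,6,7}→12
  5 left: {0,1,2,4,5}→5  {0,1,2,5,7}→5  {1,2,4,5,7}→20  {1,2,5,6,7}→10  {2,3,5,6,7}→10  {2,4,5,6,7}→30  {3,4,5,6,7}→20
  6 left: {0,1,2,4,5,7}→30  {0,1,2,5,6,7}→15  {1,2,3,5,6,7}→20  {1,2,4,5,6,7}→60  {2,3,4,5,6,7}→60
  placing 0:u first → 140 extensions
  placing 3:q first → 105 extensions
  placing 4:p first → 35 extensions
total linear extensions = 280

280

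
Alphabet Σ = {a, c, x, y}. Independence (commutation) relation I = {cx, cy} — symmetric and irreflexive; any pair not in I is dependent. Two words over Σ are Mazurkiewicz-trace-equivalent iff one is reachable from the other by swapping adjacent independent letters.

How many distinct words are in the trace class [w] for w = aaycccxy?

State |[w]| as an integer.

piece 0:a — minimal
piece 1:a rests on {0:a}
piece 2:y rests on {1:a}
piece 3:c rests on {1:a}
piece 4:c rests on {3:c}
piece 5:c rests on {4:c}
piece 6:x rests on {2:y}
piece 7:y rests on {6:x}
minimal pieces: {0:a}
ways to finish when only these pieces remain (= sum over removing one remaining piece with nothing left below it):
  1 left: {5}→1  {7}→1
  2 left: {4,5}→1  {5,7}→2  {6,7}→1
  3 left: {2,6,7}→1  {3,4,5}→1  {4,5,7}→3  {5,6,7}→3
  4 left: {2,5,6,7}→4  {3,4,5,7}→4  {4,5,6,7}→6
  5 left: {2,4,5,6,7}→10  {3,4,5,6,7}→10
  6 left: {2,3,4,5,6,7}→20
  placing 0:a first → 20 extensions

20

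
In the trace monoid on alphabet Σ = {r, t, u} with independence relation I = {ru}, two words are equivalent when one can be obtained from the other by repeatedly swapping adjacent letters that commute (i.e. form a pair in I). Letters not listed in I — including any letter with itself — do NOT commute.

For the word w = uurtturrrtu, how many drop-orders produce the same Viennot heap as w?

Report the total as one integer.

12

drop 0:u onto floor
drop 1:u onto {0:u}
drop 2:r onto floor
drop 3:t onto {1:u, 2:r}
drop 4:t onto {3:t}
drop 5:u onto {4:t}
drop 6:r onto {4:t}
drop 7:r onto {6:r}
drop 8:r onto {7:r}
drop 9:t onto {5:u, 8:r}
drop 10:u onto {9:t}
ground layer = {0:u, 2:r}
drop-orders for the pieces not yet dropped (sum over which currently-grounded one goes next):
  1 to go: {10} 1
  2 to go: {9,10} 1
  3 to go: {5,9,10} 1  {8,9,10} 1
  4 to go: {5,8,9,10} 2  {7,8,9,10} 1
  5 to go: {5,7,8,9,10} 3  {6,7,8,9,10} 1
  6 to go: {5,6,7,8,9,10} 4
  7 to go: {4,5,6,7,8,9,10} 4
  8 to go: {3,4,5,6,7,8,9,10} 4
  9 to go: {1,3,4,5,6,7,8,9,10} 4  {2,3,4,5,6,7,8,9,10} 4
  if 0:u drops first: 8 orders
  if 2:r drops first: 4 orders
heap linearizations: 12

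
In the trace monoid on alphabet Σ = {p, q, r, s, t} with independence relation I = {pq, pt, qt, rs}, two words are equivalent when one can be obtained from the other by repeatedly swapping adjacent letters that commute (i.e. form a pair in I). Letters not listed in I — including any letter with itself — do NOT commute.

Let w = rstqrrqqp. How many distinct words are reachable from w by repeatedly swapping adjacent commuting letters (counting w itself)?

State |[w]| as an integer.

drop 0:r onto floor
drop 1:s onto floor
drop 2:t onto {0:r, 1:s}
drop 3:q onto {0:r, 1:s}
drop 4:r onto {2:t, 3:q}
drop 5:r onto {4:r}
drop 6:q onto {5:r}
drop 7:q onto {6:q}
drop 8:p onto {5:r}
ground layer = {0:r, 1:s}
drop-orders for the pieces not yet dropped (sum over which currently-grounded one goes next):
  1 to go: {7} 1  {8} 1
  2 to go: {6,7} 1  {7,8} 2
  3 to go: {6,7,8} 3
  4 to go: {5,6,7,8} 3
  5 to go: {4,5,6,7,8} 3
  6 to go: {2,4,5,6,7,8} 3  {3,4,5,6,7,8} 3
  7 to go: {2,3,4,5,6,7,8} 6
  if 0:r drops first: 6 orders
  if 1:s drops first: 6 orders
heap linearizations: 12

12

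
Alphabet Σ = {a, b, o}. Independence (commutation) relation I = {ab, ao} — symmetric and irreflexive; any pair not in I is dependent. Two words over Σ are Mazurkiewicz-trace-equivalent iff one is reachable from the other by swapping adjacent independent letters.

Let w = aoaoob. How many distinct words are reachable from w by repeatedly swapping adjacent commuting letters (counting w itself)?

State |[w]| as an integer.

piece 0:a — minimal
piece 1:o — minimal
piece 2:a rests on {0:a}
piece 3:o rests on {1:o}
piece 4:o rests on {3:o}
piece 5:b rests on {4:o}
minimal pieces: {0:a, 1:o}
ways to finish when only these pieces remain (= sum over removing one remaining piece with nothing left below it):
  1 left: {2}→1  {5}→1
  2 left: {0,2}→1  {2,5}→2  {4,5}→1
  3 left: {0,2,5}→3  {2,4,5}→3  {3,4,5}→1
  4 left: {0,2,4,5}→6  {1,3,4,5}→1  {2,3,4,5}→4
  placing 0:a first → 5 extensions
  placing 1:o first → 10 extensions
total linear extensions = 15

15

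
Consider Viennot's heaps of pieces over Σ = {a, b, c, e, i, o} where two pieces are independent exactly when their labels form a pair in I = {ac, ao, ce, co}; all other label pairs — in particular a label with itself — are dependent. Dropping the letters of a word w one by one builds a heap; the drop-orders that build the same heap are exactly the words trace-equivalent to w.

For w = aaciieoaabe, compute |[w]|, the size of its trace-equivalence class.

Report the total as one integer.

0(a) covers ∅
1(a) covers 0:a
2(c) covers ∅
3(i) covers 1:a, 2:c
4(i) covers 3:i
5(e) covers 4:i
6(o) covers 5:e
7(a) covers 5:e
8(a) covers 7:a
9(b) covers 6:o, 8:a
10(e) covers 9:b
floor of heap: 0:a, 2:c
completions by unplaced set U, small U first (add the entries for U minus each lowest piece of U):
  |U|=1: {10}:1
  |U|=2: {9,10}:1
  |U|=3: {6,9,10}:1  {8,9,10}:1
  |U|=4: {6,8,9,10}:2  {7,8,9,10}:1
  |U|=5: {6,7,8,9,10}:3
  |U|=6: {5,6,7,8,9,10}:3
  |U|=7: {4,5,6,7,8,9,10}:3
  |U|=8: {3,4,5,6,7,8,9,10}:3
  |U|=9: {1,3,4,5,6,7,8,9,10}:3  {2,3,4,5,6,7,8,9,10}:3
  start at 0(a): 6
  start at 2(c): 3
sum over floor = 9

9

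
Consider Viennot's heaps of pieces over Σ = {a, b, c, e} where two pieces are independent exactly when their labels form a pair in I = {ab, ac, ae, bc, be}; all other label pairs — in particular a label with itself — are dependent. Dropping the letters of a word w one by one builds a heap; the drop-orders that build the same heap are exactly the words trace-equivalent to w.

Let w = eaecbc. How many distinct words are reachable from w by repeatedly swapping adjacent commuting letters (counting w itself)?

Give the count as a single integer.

30

drop 0:e onto floor
drop 1:a onto floor
drop 2:e onto {0:e}
drop 3:c onto {2:e}
drop 4:b onto floor
drop 5:c onto {3:c}
ground layer = {0:e, 1:a, 4:b}
drop-orders for the pieces not yet dropped (sum over which currently-grounded one goes next):
  1 to go: {1} 1  {4} 1  {5} 1
  2 to go: {1,4} 2  {1,5} 2  {3,5} 1  {4,5} 2
  3 to go: {1,3,5} 3  {1,4,5} 6  {2,3,5} 1  {3,4,5} 3
  4 to go: {0,2,3,5} 1  {1,2,3,5} 4  {1,3,4,5} 12  {2,3,4,5} 4
  if 0:e drops first: 20 orders
  if 1:a drops first: 5 orders
  if 4:b drops first: 5 orders
heap linearizations: 30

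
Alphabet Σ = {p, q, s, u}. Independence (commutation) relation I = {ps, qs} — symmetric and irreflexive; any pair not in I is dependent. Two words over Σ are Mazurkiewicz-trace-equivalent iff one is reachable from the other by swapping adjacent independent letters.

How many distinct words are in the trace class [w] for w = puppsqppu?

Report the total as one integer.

6

drop 0:p onto floor
drop 1:u onto {0:p}
drop 2:p onto {1:u}
drop 3:p onto {2:p}
drop 4:s onto {1:u}
drop 5:q onto {3:p}
drop 6:p onto {5:q}
drop 7:p onto {6:p}
drop 8:u onto {4:s, 7:p}
ground layer = {0:p}
drop-orders for the pieces not yet dropped (sum over which currently-grounded one goes next):
  1 to go: {8} 1
  2 to go: {4,8} 1  {7,8} 1
  3 to go: {4,7,8} 2  {6,7,8} 1
  4 to go: {4,6,7,8} 3  {5,6,7,8} 1
  5 to go: {3,5,6,7,8} 1  {4,5,6,7,8} 4
  6 to go: {2,3,5,6,7,8} 1  {3,4,5,6,7,8} 5
  7 to go: {2,3,4,5,6,7,8} 6
  if 0:p drops first: 6 orders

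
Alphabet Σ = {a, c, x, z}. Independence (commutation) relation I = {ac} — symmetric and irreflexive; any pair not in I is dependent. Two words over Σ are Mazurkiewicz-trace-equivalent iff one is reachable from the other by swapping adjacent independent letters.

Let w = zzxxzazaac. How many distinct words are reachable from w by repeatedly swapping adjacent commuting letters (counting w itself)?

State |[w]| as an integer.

3

0(z) covers ∅
1(z) covers 0:z
2(x) covers 1:z
3(x) covers 2:x
4(z) covers 3:x
5(a) covers 4:z
6(z) covers 5:a
7(a) covers 6:z
8(a) covers 7:a
9(c) covers 6:z
floor of heap: 0:z
completions by unplaced set U, small U first (add the entries for U minus each lowest piece of U):
  |U|=1: {8}:1  {9}:1
  |U|=2: {7,8}:1  {8,9}:2
  |U|=3: {7,8,9}:3
  |U|=4: {6,7,8,9}:3
  |U|=5: {5,6,7,8,9}:3
  |U|=6: {4,5,6,7,8,9}:3
  |U|=7: {3,4,5,6,7,8,9}:3
  |U|=8: {2,3,4,5,6,7,8,9}:3
  start at 0(z): 3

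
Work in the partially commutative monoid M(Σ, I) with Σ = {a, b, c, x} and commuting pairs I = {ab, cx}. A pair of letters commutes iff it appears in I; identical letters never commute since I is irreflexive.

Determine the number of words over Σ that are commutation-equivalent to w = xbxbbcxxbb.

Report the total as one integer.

3

piece 0:x — minimal
piece 1:b rests on {0:x}
piece 2:x rests on {1:b}
piece 3:b rests on {2:x}
piece 4:b rests on {3:b}
piece 5:c rests on {4:b}
piece 6:x rests on {4:b}
piece 7:x rests on {6:x}
piece 8:b rests on {5:c, 7:x}
piece 9:b rests on {8:b}
minimal pieces: {0:x}
ways to finish when only these pieces remain (= sum over removing one remaining piece with nothing left below it):
  1 left: {9}→1
  2 left: {8,9}→1
  3 left: {5,8,9}→1  {7,8,9}→1
  4 left: {5,7,8,9}→2  {6,7,8,9}→1
  5 left: {5,6,7,8,9}→3
  6 left: {4,5,6,7,8,9}→3
  7 left: {3,4,5,6,7,8,9}→3
  8 left: {2,3,4,5,6,7,8,9}→3
  placing 0:x first → 3 extensions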